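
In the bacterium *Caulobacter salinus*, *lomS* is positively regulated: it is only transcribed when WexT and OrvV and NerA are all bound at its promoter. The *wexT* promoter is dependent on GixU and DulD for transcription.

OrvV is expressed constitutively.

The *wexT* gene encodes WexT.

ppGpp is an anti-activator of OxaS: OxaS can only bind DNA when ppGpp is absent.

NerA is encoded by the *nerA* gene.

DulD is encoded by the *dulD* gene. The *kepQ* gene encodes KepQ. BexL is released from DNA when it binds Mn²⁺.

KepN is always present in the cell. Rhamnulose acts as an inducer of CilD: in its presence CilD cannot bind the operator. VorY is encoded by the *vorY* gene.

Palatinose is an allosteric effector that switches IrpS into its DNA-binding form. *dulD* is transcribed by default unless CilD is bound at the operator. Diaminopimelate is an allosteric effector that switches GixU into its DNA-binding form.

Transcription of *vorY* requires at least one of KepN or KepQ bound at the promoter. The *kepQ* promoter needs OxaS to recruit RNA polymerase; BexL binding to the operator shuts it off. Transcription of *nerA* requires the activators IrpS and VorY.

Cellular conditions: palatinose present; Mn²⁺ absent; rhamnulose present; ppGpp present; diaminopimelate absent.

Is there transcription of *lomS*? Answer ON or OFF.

OFF

Diaminopimelate is absent, so GixU is inactive.
Rhamnulose is present, so CilD is inactive.
With no repressor bound, *dulD* is transcribed.
So DulD is produced and active.
Required activator GixU is absent, so *wexT* is not transcribed.
So WexT is not produced.
OrvV is produced constitutively and is active.
Palatinose is present, so IrpS is active.
KepN is produced constitutively and is active.
Mn²⁺ is absent, so BexL is active.
ppGpp is present, so OxaS is inactive.
With repressor BexL bound, *kepQ* is not transcribed.
So KepQ is not produced.
Activator KepN is present, so *vorY* is transcribed.
So VorY is produced and active.
No repressor is bound and IrpS and VorY are active, so *nerA* is transcribed.
So NerA is produced and active.
Required activator WexT is absent, so *lomS* is not transcribed.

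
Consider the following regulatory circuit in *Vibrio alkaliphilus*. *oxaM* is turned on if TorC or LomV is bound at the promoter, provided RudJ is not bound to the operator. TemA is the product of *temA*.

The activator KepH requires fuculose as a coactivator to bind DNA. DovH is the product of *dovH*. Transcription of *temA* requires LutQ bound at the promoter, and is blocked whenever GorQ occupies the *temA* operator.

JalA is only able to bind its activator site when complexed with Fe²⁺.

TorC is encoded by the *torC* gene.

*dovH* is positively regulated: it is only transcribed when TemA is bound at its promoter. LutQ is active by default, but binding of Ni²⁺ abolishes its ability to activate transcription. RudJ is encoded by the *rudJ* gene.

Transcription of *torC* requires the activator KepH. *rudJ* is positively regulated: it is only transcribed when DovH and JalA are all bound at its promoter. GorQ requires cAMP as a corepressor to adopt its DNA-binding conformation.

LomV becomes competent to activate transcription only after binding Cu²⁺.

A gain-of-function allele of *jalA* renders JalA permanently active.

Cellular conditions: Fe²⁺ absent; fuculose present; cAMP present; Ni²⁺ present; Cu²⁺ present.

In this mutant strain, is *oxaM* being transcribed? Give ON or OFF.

Ni²⁺ is present, so LutQ is inactive.
cAMP is present, so GorQ is active.
With repressor GorQ bound, *temA* is not transcribed.
So TemA is not produced.
Required activator TemA is absent, so *dovH* is not transcribed.
So DovH is not produced.
JalA is constitutively active in this strain.
Required activator DovH is absent, so *rudJ* is not transcribed.
So RudJ is not produced.
Fuculose is present, so KepH is active.
No repressor is bound and KepH is active, so *torC* is transcribed.
So TorC is produced and active.
Cu²⁺ is present, so LomV is active.
Activator TorC is present, so *oxaM* is transcribed.

ON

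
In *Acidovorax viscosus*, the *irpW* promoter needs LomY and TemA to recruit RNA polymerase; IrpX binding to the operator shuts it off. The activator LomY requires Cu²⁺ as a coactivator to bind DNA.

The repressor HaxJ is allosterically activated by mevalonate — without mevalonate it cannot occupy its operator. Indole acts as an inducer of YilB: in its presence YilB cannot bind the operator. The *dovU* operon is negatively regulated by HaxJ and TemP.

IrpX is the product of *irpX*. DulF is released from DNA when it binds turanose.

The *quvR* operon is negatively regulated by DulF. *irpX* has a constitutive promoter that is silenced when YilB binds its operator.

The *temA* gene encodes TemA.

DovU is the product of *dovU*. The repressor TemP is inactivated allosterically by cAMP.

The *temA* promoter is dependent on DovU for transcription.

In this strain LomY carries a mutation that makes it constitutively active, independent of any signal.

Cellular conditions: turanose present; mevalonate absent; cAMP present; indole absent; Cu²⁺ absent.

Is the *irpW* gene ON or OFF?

LomY is constitutively active in this strain.
Mevalonate is absent, so HaxJ is inactive.
cAMP is present, so TemP is inactive.
With no repressor bound, *dovU* is transcribed.
So DovU is produced and active.
No repressor is bound and DovU is active, so *temA* is transcribed.
So TemA is produced and active.
Indole is absent, so YilB is active.
With repressor YilB bound, *irpX* is not transcribed.
So IrpX is not produced.
No repressor is bound and LomY and TemA are active, so *irpW* is transcribed.

ON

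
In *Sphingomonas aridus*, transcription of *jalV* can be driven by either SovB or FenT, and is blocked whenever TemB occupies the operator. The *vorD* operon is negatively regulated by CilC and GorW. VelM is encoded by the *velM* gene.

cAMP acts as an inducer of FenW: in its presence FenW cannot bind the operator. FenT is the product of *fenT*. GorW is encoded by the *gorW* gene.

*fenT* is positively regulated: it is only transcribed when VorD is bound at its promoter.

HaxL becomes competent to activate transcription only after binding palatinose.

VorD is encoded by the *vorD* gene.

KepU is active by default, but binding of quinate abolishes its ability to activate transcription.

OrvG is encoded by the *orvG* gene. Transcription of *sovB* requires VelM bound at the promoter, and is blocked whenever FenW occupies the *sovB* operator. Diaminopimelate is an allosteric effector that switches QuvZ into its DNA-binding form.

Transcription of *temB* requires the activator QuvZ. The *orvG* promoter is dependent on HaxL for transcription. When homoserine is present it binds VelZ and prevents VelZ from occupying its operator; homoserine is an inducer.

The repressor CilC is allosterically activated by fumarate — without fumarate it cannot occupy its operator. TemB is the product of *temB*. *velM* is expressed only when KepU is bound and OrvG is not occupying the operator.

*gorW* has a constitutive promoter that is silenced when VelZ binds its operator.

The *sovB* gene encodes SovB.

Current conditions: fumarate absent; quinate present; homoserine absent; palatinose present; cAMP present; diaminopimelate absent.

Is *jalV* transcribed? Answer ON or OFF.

ON

Diaminopimelate is absent, so QuvZ is inactive.
Required activator QuvZ is absent, so *temB* is not transcribed.
So TemB is not produced.
Quinate is present, so KepU is inactive.
Palatinose is present, so HaxL is active.
No repressor is bound and HaxL is active, so *orvG* is transcribed.
So OrvG is produced and active.
With repressor OrvG bound, *velM* is not transcribed.
So VelM is not produced.
cAMP is present, so FenW is inactive.
Required activator VelM is absent, so *sovB* is not transcribed.
So SovB is not produced.
Fumarate is absent, so CilC is inactive.
Homoserine is absent, so VelZ is active.
With repressor VelZ bound, *gorW* is not transcribed.
So GorW is not produced.
With no repressor bound, *vorD* is transcribed.
So VorD is produced and active.
No repressor is bound and VorD is active, so *fenT* is transcribed.
So FenT is produced and active.
Activator FenT is present, so *jalV* is transcribed.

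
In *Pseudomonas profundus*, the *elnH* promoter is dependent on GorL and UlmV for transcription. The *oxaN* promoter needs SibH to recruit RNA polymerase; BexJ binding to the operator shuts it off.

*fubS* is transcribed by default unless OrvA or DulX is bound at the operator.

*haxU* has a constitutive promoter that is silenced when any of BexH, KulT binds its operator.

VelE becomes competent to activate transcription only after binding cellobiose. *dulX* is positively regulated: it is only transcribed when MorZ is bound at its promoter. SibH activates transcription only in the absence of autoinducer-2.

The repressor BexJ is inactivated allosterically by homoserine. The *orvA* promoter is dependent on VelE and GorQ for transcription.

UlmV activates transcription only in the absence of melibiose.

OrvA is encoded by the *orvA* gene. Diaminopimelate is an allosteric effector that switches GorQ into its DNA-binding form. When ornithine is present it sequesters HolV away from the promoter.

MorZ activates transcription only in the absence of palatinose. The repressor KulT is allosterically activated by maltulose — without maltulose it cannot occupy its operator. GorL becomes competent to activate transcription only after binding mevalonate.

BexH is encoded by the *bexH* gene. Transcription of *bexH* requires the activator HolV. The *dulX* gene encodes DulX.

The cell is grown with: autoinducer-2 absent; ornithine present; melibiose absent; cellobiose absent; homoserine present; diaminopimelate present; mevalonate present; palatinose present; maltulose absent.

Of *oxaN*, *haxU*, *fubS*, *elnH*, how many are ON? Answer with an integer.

Homoserine is present, so BexJ is inactive.
Autoinducer-2 is absent, so SibH is active.
No repressor is bound and SibH is active, so *oxaN* is transcribed.
→ *oxaN* is ON.
Ornithine is present, so HolV is inactive.
Required activator HolV is absent, so *bexH* is not transcribed.
So BexH is not produced.
Maltulose is absent, so KulT is inactive.
With no repressor bound, *haxU* is transcribed.
→ *haxU* is ON.
Cellobiose is absent, so VelE is inactive.
Diaminopimelate is present, so GorQ is active.
Required activator VelE is absent, so *orvA* is not transcribed.
So OrvA is not produced.
Palatinose is present, so MorZ is inactive.
Required activator MorZ is absent, so *dulX* is not transcribed.
So DulX is not produced.
With no repressor bound, *fubS* is transcribed.
→ *fubS* is ON.
Mevalonate is present, so GorL is active.
Melibiose is absent, so UlmV is active.
No repressor is bound and GorL and UlmV are active, so *elnH* is transcribed.
→ *elnH* is ON.
4 of the 4 genes are transcribed.

4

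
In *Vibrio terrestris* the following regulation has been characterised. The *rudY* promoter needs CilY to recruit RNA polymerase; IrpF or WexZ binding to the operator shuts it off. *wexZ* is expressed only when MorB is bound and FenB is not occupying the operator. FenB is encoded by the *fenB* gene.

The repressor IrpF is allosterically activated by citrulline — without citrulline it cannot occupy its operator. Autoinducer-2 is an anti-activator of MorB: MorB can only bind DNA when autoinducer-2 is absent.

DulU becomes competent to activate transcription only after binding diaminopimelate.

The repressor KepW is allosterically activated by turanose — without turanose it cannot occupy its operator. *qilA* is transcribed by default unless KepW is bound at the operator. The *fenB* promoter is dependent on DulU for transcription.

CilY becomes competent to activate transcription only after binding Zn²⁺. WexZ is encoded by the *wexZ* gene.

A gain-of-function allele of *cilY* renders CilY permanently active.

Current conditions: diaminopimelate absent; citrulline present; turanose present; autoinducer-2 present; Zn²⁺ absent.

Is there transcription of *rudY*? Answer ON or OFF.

CilY is constitutively active in this strain.
Citrulline is present, so IrpF is active.
Autoinducer-2 is present, so MorB is inactive.
Diaminopimelate is absent, so DulU is inactive.
Required activator DulU is absent, so *fenB* is not transcribed.
So FenB is not produced.
Required activator MorB is absent, so *wexZ* is not transcribed.
So WexZ is not produced.
With repressor IrpF bound, *rudY* is not transcribed.

OFF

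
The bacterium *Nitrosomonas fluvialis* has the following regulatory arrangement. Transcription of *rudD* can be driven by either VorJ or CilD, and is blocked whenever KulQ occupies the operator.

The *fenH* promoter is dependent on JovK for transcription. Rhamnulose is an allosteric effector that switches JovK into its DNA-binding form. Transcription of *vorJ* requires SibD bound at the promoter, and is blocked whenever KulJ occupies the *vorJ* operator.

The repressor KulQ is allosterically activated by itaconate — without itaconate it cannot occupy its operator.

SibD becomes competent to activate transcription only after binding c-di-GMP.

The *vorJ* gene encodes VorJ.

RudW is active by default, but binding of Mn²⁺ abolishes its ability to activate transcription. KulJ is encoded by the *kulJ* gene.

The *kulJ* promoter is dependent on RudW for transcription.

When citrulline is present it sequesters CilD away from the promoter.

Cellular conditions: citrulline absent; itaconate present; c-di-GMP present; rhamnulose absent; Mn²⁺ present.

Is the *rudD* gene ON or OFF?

Mn²⁺ is present, so RudW is inactive.
Required activator RudW is absent, so *kulJ* is not transcribed.
So KulJ is not produced.
c-di-GMP is present, so SibD is active.
No repressor is bound and SibD is active, so *vorJ* is transcribed.
So VorJ is produced and active.
Itaconate is present, so KulQ is active.
Citrulline is absent, so CilD is active.
With repressor KulQ bound, *rudD* is not transcribed.

OFF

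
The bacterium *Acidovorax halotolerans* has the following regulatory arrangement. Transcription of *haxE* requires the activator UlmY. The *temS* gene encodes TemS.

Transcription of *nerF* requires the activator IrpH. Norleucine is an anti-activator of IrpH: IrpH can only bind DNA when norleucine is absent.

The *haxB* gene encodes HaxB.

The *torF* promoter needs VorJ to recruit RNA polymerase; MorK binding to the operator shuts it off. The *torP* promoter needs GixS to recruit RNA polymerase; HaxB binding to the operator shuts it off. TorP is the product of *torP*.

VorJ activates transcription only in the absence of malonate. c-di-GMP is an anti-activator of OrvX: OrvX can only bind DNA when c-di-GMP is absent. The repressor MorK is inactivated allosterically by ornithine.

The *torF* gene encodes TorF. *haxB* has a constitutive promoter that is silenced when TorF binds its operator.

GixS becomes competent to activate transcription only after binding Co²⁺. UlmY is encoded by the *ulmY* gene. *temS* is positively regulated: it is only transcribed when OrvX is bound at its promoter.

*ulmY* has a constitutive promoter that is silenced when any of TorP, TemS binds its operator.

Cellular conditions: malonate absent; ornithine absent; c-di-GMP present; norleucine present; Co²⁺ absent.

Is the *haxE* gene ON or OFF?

Malonate is absent, so VorJ is active.
Ornithine is absent, so MorK is active.
With repressor MorK bound, *torF* is not transcribed.
So TorF is not produced.
With no repressor bound, *haxB* is transcribed.
So HaxB is produced and active.
Co²⁺ is absent, so GixS is inactive.
With repressor HaxB bound, *torP* is not transcribed.
So TorP is not produced.
c-di-GMP is present, so OrvX is inactive.
Required activator OrvX is absent, so *temS* is not transcribed.
So TemS is not produced.
With no repressor bound, *ulmY* is transcribed.
So UlmY is produced and active.
No repressor is bound and UlmY is active, so *haxE* is transcribed.

ON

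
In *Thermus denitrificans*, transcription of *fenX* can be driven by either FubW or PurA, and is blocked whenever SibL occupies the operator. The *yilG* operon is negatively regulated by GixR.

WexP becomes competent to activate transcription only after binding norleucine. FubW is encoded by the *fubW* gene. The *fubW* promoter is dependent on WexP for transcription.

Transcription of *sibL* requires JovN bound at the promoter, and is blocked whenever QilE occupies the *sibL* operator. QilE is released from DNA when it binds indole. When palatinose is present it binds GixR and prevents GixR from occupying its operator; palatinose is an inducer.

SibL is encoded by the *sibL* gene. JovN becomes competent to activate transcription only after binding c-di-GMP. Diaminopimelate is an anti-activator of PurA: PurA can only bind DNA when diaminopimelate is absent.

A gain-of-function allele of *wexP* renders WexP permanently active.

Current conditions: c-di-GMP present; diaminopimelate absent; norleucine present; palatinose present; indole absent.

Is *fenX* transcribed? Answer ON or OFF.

c-di-GMP is present, so JovN is active.
Indole is absent, so QilE is active.
With repressor QilE bound, *sibL* is not transcribed.
So SibL is not produced.
WexP is constitutively active in this strain.
No repressor is bound and WexP is active, so *fubW* is transcribed.
So FubW is produced and active.
Diaminopimelate is absent, so PurA is active.
Activator FubW is present, so *fenX* is transcribed.

ON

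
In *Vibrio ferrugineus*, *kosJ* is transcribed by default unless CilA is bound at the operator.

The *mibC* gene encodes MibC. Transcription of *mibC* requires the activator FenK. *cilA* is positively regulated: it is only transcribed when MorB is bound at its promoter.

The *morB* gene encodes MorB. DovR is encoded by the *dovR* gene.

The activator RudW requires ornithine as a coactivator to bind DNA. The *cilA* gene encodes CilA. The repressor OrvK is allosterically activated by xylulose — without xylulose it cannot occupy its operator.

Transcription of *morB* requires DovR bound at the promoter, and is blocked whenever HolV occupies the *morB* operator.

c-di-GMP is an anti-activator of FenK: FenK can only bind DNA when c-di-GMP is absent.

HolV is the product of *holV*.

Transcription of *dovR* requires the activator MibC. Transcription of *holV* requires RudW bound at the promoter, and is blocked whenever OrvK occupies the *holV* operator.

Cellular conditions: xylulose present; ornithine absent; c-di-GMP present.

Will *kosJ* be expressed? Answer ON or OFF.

c-di-GMP is present, so FenK is inactive.
Required activator FenK is absent, so *mibC* is not transcribed.
So MibC is not produced.
Required activator MibC is absent, so *dovR* is not transcribed.
So DovR is not produced.
Ornithine is absent, so RudW is inactive.
Xylulose is present, so OrvK is active.
With repressor OrvK bound, *holV* is not transcribed.
So HolV is not produced.
Required activator DovR is absent, so *morB* is not transcribed.
So MorB is not produced.
Required activator MorB is absent, so *cilA* is not transcribed.
So CilA is not produced.
With no repressor bound, *kosJ* is transcribed.

ON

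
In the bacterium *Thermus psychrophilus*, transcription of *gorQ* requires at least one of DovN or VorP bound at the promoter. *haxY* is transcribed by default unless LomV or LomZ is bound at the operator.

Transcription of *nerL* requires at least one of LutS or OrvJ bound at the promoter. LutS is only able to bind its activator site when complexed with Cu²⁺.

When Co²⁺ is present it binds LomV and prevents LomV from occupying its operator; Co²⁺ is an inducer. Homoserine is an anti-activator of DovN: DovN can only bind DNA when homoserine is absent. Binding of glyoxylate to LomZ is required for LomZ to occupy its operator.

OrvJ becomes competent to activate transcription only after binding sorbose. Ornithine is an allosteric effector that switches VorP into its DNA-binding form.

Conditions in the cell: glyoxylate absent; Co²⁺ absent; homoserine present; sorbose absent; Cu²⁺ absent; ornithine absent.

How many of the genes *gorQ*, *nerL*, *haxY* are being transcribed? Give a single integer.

0

Homoserine is present, so DovN is inactive.
Ornithine is absent, so VorP is inactive.
No activator is available at the *gorQ* promoter, so *gorQ* is not transcribed.
→ *gorQ* is OFF.
Cu²⁺ is absent, so LutS is inactive.
Sorbose is absent, so OrvJ is inactive.
No activator is available at the *nerL* promoter, so *nerL* is not transcribed.
→ *nerL* is OFF.
Co²⁺ is absent, so LomV is active.
Glyoxylate is absent, so LomZ is inactive.
With repressor LomV bound, *haxY* is not transcribed.
→ *haxY* is OFF.
0 of the 3 genes are transcribed.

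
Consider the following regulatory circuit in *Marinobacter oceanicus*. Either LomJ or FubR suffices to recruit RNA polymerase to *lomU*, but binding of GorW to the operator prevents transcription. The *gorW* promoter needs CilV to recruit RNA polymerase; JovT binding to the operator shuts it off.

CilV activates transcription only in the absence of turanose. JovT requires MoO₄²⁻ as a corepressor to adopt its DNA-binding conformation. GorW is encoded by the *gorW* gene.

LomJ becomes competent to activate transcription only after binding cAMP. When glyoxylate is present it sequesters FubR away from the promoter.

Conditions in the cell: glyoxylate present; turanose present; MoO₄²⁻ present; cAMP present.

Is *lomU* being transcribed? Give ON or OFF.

ON

Turanose is present, so CilV is inactive.
MoO₄²⁻ is present, so JovT is active.
With repressor JovT bound, *gorW* is not transcribed.
So GorW is not produced.
cAMP is present, so LomJ is active.
Glyoxylate is present, so FubR is inactive.
Activator LomJ is present, so *lomU* is transcribed.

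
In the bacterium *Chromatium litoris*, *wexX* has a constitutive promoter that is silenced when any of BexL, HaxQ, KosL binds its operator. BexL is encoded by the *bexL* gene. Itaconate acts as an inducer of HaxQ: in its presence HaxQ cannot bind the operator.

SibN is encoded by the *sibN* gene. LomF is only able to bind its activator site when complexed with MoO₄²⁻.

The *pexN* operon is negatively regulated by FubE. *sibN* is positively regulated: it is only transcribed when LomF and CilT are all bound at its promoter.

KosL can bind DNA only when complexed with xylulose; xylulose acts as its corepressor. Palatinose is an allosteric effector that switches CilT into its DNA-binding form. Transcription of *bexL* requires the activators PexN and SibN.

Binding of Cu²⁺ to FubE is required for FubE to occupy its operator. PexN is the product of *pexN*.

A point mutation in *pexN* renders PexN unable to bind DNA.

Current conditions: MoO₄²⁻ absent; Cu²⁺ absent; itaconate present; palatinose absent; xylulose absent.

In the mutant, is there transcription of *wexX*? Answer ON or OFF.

ON

PexN is non-functional in this strain, so it has no effect.
MoO₄²⁻ is absent, so LomF is inactive.
Palatinose is absent, so CilT is inactive.
Required activator LomF is absent, so *sibN* is not transcribed.
So SibN is not produced.
Required activator PexN is absent, so *bexL* is not transcribed.
So BexL is not produced.
Itaconate is present, so HaxQ is inactive.
Xylulose is absent, so KosL is inactive.
With no repressor bound, *wexX* is transcribed.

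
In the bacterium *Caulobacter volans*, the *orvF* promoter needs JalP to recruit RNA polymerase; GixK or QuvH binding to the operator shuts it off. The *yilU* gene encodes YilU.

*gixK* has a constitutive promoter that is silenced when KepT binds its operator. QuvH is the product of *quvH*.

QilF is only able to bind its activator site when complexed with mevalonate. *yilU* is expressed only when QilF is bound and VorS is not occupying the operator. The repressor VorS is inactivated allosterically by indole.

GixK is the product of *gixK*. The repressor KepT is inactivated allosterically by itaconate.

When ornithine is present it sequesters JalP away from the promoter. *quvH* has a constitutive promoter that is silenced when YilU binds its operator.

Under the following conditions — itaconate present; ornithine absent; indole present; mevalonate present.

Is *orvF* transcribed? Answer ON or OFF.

Itaconate is present, so KepT is inactive.
With no repressor bound, *gixK* is transcribed.
So GixK is produced and active.
Mevalonate is present, so QilF is active.
Indole is present, so VorS is inactive.
No repressor is bound and QilF is active, so *yilU* is transcribed.
So YilU is produced and active.
With repressor YilU bound, *quvH* is not transcribed.
So QuvH is not produced.
Ornithine is absent, so JalP is active.
With repressor GixK bound, *orvF* is not transcribed.

OFF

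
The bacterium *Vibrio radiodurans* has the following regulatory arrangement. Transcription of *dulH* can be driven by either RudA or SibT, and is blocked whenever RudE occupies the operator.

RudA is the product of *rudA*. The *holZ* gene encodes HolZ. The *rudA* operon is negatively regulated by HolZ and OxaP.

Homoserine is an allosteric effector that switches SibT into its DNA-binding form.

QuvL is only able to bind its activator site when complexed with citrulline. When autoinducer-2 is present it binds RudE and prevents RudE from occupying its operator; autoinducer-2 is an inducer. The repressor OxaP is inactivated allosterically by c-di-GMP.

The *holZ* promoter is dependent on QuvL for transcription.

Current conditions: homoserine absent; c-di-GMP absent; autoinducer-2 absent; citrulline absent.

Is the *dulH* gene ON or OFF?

Autoinducer-2 is absent, so RudE is active.
Citrulline is absent, so QuvL is inactive.
Required activator QuvL is absent, so *holZ* is not transcribed.
So HolZ is not produced.
c-di-GMP is absent, so OxaP is active.
With repressor OxaP bound, *rudA* is not transcribed.
So RudA is not produced.
Homoserine is absent, so SibT is inactive.
With repressor RudE bound, *dulH* is not transcribed.

OFF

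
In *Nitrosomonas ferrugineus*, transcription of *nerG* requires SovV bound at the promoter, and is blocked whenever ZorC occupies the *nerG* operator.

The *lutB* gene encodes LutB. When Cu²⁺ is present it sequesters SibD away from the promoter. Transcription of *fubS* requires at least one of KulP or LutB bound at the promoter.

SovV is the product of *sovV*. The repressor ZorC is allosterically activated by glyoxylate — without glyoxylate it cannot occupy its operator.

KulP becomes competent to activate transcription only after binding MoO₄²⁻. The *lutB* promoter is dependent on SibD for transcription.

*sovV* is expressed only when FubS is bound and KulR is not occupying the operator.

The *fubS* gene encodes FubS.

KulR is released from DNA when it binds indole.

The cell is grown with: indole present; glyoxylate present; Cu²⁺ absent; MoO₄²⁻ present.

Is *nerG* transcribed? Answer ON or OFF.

Glyoxylate is present, so ZorC is active.
MoO₄²⁻ is present, so KulP is active.
Cu²⁺ is absent, so SibD is active.
No repressor is bound and SibD is active, so *lutB* is transcribed.
So LutB is produced and active.
Activator KulP is present, so *fubS* is transcribed.
So FubS is produced and active.
Indole is present, so KulR is inactive.
No repressor is bound and FubS is active, so *sovV* is transcribed.
So SovV is produced and active.
With repressor ZorC bound, *nerG* is not transcribed.

OFF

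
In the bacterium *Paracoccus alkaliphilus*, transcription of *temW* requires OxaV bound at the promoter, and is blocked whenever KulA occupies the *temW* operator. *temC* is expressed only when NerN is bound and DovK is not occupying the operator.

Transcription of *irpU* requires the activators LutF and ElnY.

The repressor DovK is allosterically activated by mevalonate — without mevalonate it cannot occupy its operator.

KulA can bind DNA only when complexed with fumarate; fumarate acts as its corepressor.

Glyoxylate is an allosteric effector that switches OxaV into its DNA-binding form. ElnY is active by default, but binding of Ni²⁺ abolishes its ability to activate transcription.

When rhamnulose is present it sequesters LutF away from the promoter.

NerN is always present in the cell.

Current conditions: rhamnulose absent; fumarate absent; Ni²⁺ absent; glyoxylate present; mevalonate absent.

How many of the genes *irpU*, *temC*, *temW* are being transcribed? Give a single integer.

3

Rhamnulose is absent, so LutF is active.
Ni²⁺ is absent, so ElnY is active.
No repressor is bound and LutF and ElnY are active, so *irpU* is transcribed.
→ *irpU* is ON.
NerN is produced constitutively and is active.
Mevalonate is absent, so DovK is inactive.
No repressor is bound and NerN is active, so *temC* is transcribed.
→ *temC* is ON.
Glyoxylate is present, so OxaV is active.
Fumarate is absent, so KulA is inactive.
No repressor is bound and OxaV is active, so *temW* is transcribed.
→ *temW* is ON.
3 of the 3 genes are transcribed.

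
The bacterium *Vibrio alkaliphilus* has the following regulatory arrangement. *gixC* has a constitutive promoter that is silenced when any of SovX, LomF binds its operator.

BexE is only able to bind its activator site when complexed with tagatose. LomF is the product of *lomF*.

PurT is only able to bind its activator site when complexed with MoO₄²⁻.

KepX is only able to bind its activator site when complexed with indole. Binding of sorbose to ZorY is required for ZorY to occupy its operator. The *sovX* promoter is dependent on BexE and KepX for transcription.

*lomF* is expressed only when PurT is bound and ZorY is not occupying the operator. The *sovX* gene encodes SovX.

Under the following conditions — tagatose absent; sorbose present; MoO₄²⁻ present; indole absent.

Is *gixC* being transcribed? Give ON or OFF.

ON

Tagatose is absent, so BexE is inactive.
Indole is absent, so KepX is inactive.
Required activator BexE is absent, so *sovX* is not transcribed.
So SovX is not produced.
MoO₄²⁻ is present, so PurT is active.
Sorbose is present, so ZorY is active.
With repressor ZorY bound, *lomF* is not transcribed.
So LomF is not produced.
With no repressor bound, *gixC* is transcribed.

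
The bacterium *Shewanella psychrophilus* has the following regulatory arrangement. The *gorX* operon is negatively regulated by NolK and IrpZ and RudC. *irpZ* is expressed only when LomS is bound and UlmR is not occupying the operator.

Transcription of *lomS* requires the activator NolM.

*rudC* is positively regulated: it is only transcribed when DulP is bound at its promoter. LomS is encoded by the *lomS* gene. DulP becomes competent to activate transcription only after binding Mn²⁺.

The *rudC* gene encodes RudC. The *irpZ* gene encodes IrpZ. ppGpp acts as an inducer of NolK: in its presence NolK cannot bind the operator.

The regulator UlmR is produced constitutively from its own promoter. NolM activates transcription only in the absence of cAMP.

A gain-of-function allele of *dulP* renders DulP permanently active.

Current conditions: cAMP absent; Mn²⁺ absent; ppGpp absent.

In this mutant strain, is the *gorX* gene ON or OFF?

ppGpp is absent, so NolK is active.
UlmR is produced constitutively and is active.
cAMP is absent, so NolM is active.
No repressor is bound and NolM is active, so *lomS* is transcribed.
So LomS is produced and active.
With repressor UlmR bound, *irpZ* is not transcribed.
So IrpZ is not produced.
DulP is constitutively active in this strain.
No repressor is bound and DulP is active, so *rudC* is transcribed.
So RudC is produced and active.
With repressor NolK bound, *gorX* is not transcribed.

OFF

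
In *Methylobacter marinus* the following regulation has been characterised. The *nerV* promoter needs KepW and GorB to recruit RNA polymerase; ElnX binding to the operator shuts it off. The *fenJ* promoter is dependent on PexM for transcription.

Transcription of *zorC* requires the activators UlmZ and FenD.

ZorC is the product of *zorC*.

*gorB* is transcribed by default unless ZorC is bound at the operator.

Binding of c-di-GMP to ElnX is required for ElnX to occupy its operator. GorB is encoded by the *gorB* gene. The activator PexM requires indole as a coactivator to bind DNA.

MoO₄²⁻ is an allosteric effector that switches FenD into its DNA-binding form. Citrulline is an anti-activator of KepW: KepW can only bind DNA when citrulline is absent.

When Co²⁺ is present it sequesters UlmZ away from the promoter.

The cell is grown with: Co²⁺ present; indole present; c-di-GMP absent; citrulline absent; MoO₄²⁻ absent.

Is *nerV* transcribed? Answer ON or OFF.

Citrulline is absent, so KepW is active.
c-di-GMP is absent, so ElnX is inactive.
Co²⁺ is present, so UlmZ is inactive.
MoO₄²⁻ is absent, so FenD is inactive.
Required activator UlmZ is absent, so *zorC* is not transcribed.
So ZorC is not produced.
With no repressor bound, *gorB* is transcribed.
So GorB is produced and active.
No repressor is bound and KepW and GorB are active, so *nerV* is transcribed.

ON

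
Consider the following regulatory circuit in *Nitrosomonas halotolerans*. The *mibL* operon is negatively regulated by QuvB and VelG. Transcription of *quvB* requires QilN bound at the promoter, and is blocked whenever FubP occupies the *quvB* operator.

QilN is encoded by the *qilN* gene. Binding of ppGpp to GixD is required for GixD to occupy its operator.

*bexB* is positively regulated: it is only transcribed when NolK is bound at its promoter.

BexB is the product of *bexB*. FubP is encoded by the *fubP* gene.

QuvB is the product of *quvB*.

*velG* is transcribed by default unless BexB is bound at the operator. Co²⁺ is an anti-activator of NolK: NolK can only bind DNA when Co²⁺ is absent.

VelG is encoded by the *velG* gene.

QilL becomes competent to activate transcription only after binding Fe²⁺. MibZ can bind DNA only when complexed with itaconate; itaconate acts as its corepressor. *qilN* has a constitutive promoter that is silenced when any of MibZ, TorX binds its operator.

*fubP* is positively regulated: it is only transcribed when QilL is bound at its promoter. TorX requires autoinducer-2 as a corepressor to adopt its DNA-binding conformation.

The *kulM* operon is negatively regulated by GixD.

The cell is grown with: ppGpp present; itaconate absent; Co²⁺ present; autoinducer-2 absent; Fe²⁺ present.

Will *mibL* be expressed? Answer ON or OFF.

Fe²⁺ is present, so QilL is active.
No repressor is bound and QilL is active, so *fubP* is transcribed.
So FubP is produced and active.
Itaconate is absent, so MibZ is inactive.
Autoinducer-2 is absent, so TorX is inactive.
With no repressor bound, *qilN* is transcribed.
So QilN is produced and active.
With repressor FubP bound, *quvB* is not transcribed.
So QuvB is not produced.
Co²⁺ is present, so NolK is inactive.
Required activator NolK is absent, so *bexB* is not transcribed.
So BexB is not produced.
With no repressor bound, *velG* is transcribed.
So VelG is produced and active.
With repressor VelG bound, *mibL* is not transcribed.

OFF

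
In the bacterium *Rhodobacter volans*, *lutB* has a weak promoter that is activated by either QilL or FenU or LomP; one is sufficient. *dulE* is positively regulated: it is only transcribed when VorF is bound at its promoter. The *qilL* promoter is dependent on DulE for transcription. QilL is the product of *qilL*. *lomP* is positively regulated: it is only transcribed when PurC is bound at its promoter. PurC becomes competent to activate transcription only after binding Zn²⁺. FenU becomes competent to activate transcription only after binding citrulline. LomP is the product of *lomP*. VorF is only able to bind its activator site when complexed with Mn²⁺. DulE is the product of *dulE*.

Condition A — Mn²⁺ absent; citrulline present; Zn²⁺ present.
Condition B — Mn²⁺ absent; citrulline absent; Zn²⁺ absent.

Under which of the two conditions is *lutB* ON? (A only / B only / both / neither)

A only

Condition A:
Mn²⁺ is absent, so VorF is inactive.
Required activator VorF is absent, so *dulE* is not transcribed.
So DulE is not produced.
Required activator DulE is absent, so *qilL* is not transcribed.
So QilL is not produced.
Citrulline is present, so FenU is active.
Zn²⁺ is present, so PurC is active.
No repressor is bound and PurC is active, so *lomP* is transcribed.
So LomP is produced and active.
Activator FenU is present, so *lutB* is transcribed.
→ *lutB* is ON in A.
Condition B:
Mn²⁺ is absent, so VorF is inactive.
Required activator VorF is absent, so *dulE* is not transcribed.
So DulE is not produced.
Required activator DulE is absent, so *qilL* is not transcribed.
So QilL is not produced.
Citrulline is absent, so FenU is inactive.
Zn²⁺ is absent, so PurC is inactive.
Required activator PurC is absent, so *lomP* is not transcribed.
So LomP is not produced.
No activator is available at the *lutB* promoter, so *lutB* is not transcribed.
→ *lutB* is OFF in B.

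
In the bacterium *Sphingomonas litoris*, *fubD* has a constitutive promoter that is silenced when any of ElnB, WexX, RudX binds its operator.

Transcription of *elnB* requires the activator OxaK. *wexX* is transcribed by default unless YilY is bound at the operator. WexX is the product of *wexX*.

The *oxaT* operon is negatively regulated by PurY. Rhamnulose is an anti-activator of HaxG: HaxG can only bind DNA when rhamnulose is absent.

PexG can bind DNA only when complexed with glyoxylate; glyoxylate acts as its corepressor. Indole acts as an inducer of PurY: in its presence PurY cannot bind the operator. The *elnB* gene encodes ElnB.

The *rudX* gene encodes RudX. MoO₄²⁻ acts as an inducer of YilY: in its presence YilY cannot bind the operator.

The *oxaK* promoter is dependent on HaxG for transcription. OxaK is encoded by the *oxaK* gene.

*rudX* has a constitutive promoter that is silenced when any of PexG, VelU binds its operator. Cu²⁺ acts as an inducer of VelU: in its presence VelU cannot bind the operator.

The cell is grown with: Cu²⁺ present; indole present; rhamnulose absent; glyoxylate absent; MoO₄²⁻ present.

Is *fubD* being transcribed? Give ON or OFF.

Rhamnulose is absent, so HaxG is active.
No repressor is bound and HaxG is active, so *oxaK* is transcribed.
So OxaK is produced and active.
No repressor is bound and OxaK is active, so *elnB* is transcribed.
So ElnB is produced and active.
MoO₄²⁻ is present, so YilY is inactive.
With no repressor bound, *wexX* is transcribed.
So WexX is produced and active.
Glyoxylate is absent, so PexG is inactive.
Cu²⁺ is present, so VelU is inactive.
With no repressor bound, *rudX* is transcribed.
So RudX is produced and active.
With repressor ElnB bound, *fubD* is not transcribed.

OFF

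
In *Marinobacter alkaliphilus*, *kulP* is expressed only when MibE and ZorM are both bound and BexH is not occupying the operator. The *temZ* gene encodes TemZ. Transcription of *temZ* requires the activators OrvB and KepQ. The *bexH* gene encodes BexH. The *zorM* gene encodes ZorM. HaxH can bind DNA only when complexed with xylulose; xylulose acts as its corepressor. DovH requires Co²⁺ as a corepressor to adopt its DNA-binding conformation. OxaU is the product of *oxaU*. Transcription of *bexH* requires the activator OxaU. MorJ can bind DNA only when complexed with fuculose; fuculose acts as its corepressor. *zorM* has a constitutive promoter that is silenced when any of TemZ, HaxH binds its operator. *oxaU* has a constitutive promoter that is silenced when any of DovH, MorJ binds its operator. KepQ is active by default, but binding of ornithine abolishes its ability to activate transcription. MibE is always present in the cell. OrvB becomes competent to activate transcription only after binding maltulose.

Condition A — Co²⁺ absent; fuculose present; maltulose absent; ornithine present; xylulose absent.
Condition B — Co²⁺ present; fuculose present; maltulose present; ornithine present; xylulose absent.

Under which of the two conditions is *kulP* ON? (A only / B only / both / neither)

both

Condition A:
Co²⁺ is absent, so DovH is inactive.
Fuculose is present, so MorJ is active.
With repressor MorJ bound, *oxaU* is not transcribed.
So OxaU is not produced.
Required activator OxaU is absent, so *bexH* is not transcribed.
So BexH is not produced.
MibE is produced constitutively and is active.
Maltulose is absent, so OrvB is inactive.
Ornithine is present, so KepQ is inactive.
Required activator OrvB is absent, so *temZ* is not transcribed.
So TemZ is not produced.
Xylulose is absent, so HaxH is inactive.
With no repressor bound, *zorM* is transcribed.
So ZorM is produced and active.
No repressor is bound and MibE and ZorM are active, so *kulP* is transcribed.
→ *kulP* is ON in A.
Condition B:
Co²⁺ is present, so DovH is active.
Fuculose is present, so MorJ is active.
With repressor DovH bound, *oxaU* is not transcribed.
So OxaU is not produced.
Required activator OxaU is absent, so *bexH* is not transcribed.
So BexH is not produced.
MibE is produced constitutively and is active.
Maltulose is present, so OrvB is active.
Ornithine is present, so KepQ is inactive.
Required activator KepQ is absent, so *temZ* is not transcribed.
So TemZ is not produced.
Xylulose is absent, so HaxH is inactive.
With no repressor bound, *zorM* is transcribed.
So ZorM is produced and active.
No repressor is bound and MibE and ZorM are active, so *kulP* is transcribed.
→ *kulP* is ON in B.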